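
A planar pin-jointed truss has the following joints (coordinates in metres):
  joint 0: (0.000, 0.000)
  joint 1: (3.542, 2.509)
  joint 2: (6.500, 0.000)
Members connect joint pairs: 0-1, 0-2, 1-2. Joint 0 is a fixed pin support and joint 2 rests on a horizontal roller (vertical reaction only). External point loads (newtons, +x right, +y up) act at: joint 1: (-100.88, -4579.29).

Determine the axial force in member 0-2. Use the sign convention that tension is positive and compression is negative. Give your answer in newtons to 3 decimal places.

2896.012

N=3 nodes, M=3 members, R=3 reactions → 2N=6, M+R=6
member 0 (0-1): L=4.3406, (cx,cy)=(0.8160,0.5780)
member 1 (0-2): L=6.5000, (cx,cy)=(1.0000,0.0000)
member 2 (1-2): L=3.8788, (cx,cy)=(0.7626,-0.6469)
solve A·x = −loads:
  F[0-1] = -3672.5921 N (compression)
  F[0-2] = +2896.0118 N (tension)
  F[1-2] = -3797.4846 N (compression)
  Rx@0 = +100.8800 N
  Ry@0 = +2122.8689 N
  Ry@2 = +2456.4211 N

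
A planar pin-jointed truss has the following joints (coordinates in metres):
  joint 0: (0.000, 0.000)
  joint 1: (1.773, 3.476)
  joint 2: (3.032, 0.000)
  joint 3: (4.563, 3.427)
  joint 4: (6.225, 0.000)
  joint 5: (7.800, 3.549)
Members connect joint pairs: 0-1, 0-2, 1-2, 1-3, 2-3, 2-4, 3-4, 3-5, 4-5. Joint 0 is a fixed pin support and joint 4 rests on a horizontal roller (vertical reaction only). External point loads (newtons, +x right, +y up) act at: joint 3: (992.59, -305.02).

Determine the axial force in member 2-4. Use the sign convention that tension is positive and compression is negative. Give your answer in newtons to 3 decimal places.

N=6 nodes, M=9 members, R=3 reactions → 2N=12, M+R=12
member 0 (0-1): L=3.9021, (cx,cy)=(0.4544,0.8908)
member 1 (0-2): L=3.0320, (cx,cy)=(1.0000,0.0000)
member 2 (1-2): L=3.6970, (cx,cy)=(0.3405,-0.9402)
member 3 (1-3): L=2.7904, (cx,cy)=(0.9998,-0.0176)
member 4 (2-3): L=3.7534, (cx,cy)=(0.4079,0.9130)
member 5 (2-4): L=3.1930, (cx,cy)=(1.0000,0.0000)
member 6 (3-4): L=3.8087, (cx,cy)=(0.4364,-0.8998)
member 7 (3-5): L=3.2393, (cx,cy)=(0.9993,0.0377)
member 8 (4-5): L=3.8828, (cx,cy)=(0.4056,0.9140)
solve A·x = −loads:
  F[0-1] = +522.0033 N (tension)
  F[0-2] = +755.4048 N (tension)
  F[1-2] = -502.1928 N (compression)
  F[1-3] = +408.2690 N (tension)
  F[2-3] = +517.1521 N (tension)
  F[2-4] = +373.4413 N (tension)
  F[3-4] = -855.8029 N (compression)
  F[3-5] = +0.0000 N (tension)
  F[4-5] = -0.0000 N (compression)
  Rx@0 = -992.5900 N
  Ry@0 = -465.0061 N
  Ry@4 = +770.0261 N

373.441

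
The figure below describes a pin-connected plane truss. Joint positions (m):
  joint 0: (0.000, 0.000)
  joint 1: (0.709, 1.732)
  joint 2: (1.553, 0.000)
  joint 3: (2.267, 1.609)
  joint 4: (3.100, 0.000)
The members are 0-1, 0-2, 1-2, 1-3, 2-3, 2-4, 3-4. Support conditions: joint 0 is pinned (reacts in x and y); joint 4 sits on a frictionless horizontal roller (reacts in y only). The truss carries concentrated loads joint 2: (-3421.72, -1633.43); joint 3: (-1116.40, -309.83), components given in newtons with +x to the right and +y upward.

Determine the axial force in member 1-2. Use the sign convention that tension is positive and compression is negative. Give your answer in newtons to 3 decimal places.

1764.991

N=5 nodes, M=7 members, R=3 reactions → 2N=10, M+R=10
member 0 (0-1): L=1.8715, (cx,cy)=(0.3788,0.9255)
member 1 (0-2): L=1.5530, (cx,cy)=(1.0000,0.0000)
member 2 (1-2): L=1.9267, (cx,cy)=(0.4381,-0.8989)
member 3 (1-3): L=1.5628, (cx,cy)=(0.9969,-0.0787)
member 4 (2-3): L=1.7603, (cx,cy)=(0.4056,0.9140)
member 5 (2-4): L=1.5470, (cx,cy)=(1.0000,0.0000)
member 6 (3-4): L=1.8118, (cx,cy)=(0.4598,-0.8880)
solve A·x = −loads:
  F[0-1] = -1596.8635 N (compression)
  F[0-2] = -3933.1628 N (compression)
  F[1-2] = +1764.9912 N (tension)
  F[1-3] = -1382.4093 N (compression)
  F[2-3] = +51.1952 N (tension)
  F[2-4] = +240.9559 N (tension)
  F[3-4] = -524.0983 N (compression)
  Rx@0 = +4538.1200 N
  Ry@0 = +1477.8362 N
  Ry@4 = +465.4238 N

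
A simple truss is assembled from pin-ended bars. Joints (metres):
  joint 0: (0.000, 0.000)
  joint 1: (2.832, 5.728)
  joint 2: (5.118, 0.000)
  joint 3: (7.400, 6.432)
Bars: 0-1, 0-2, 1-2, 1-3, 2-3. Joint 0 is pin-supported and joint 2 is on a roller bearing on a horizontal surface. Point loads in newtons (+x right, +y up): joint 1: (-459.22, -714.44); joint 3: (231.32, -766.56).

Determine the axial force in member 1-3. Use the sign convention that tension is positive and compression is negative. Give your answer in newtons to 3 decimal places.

538.683

N=4 nodes, M=5 members, R=3 reactions → 2N=8, M+R=8
member 0 (0-1): L=6.3899, (cx,cy)=(0.4432,0.8964)
member 1 (0-2): L=5.1180, (cx,cy)=(1.0000,0.0000)
member 2 (1-2): L=6.1673, (cx,cy)=(0.3707,-0.9288)
member 3 (1-3): L=4.6219, (cx,cy)=(0.9883,0.1523)
member 4 (2-3): L=6.8248, (cx,cy)=(0.3344,0.9424)
solve A·x = −loads:
  F[0-1] = -223.7375 N (compression)
  F[0-2] = -128.7389 N (compression)
  F[1-2] = -464.9456 N (compression)
  F[1-3] = +538.6829 N (tension)
  F[2-3] = -900.4375 N (compression)
  Rx@0 = +227.9000 N
  Ry@0 = +200.5631 N
  Ry@2 = +1280.4369 N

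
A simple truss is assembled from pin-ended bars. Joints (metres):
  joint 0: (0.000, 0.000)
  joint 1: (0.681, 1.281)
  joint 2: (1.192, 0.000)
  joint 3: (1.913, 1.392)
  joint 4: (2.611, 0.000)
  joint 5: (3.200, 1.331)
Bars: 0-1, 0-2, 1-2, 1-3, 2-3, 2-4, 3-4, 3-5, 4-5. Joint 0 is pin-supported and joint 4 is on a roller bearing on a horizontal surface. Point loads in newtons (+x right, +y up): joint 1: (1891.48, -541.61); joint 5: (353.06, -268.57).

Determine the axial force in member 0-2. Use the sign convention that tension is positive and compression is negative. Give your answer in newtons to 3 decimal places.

1836.149

N=6 nodes, M=9 members, R=3 reactions → 2N=12, M+R=12
member 0 (0-1): L=1.4508, (cx,cy)=(0.4694,0.8830)
member 1 (0-2): L=1.1920, (cx,cy)=(1.0000,0.0000)
member 2 (1-2): L=1.3792, (cx,cy)=(0.3705,-0.9288)
member 3 (1-3): L=1.2370, (cx,cy)=(0.9960,0.0897)
member 4 (2-3): L=1.5676, (cx,cy)=(0.4599,0.8880)
member 5 (2-4): L=1.4190, (cx,cy)=(1.0000,0.0000)
member 6 (3-4): L=1.5572, (cx,cy)=(0.4482,-0.8939)
member 7 (3-5): L=1.2884, (cx,cy)=(0.9989,-0.0473)
member 8 (4-5): L=1.4555, (cx,cy)=(0.4047,0.9145)
solve A·x = −loads:
  F[0-1] = +870.0148 N (tension)
  F[0-2] = +1836.1488 N (tension)
  F[1-2] = -1500.1315 N (compression)
  F[1-3] = -931.0229 N (compression)
  F[2-3] = +1569.1766 N (tension)
  F[2-4] = +558.6217 N (tension)
  F[3-4] = -1489.7703 N (compression)
  F[3-5] = +462.7330 N (tension)
  F[4-5] = -269.7350 N (compression)
  Rx@0 = -2244.5400 N
  Ry@0 = -768.2073 N
  Ry@4 = +1578.3873 N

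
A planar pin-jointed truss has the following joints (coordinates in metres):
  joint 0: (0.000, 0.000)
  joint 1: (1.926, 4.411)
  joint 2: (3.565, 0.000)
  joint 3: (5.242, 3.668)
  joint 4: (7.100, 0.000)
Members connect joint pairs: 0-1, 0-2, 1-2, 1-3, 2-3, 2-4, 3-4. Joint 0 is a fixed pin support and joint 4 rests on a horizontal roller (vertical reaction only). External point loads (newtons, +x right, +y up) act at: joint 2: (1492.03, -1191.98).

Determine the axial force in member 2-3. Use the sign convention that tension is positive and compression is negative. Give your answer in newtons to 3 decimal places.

529.191

N=5 nodes, M=7 members, R=3 reactions → 2N=10, M+R=10
member 0 (0-1): L=4.8131, (cx,cy)=(0.4002,0.9164)
member 1 (0-2): L=3.5650, (cx,cy)=(1.0000,0.0000)
member 2 (1-2): L=4.7057, (cx,cy)=(0.3483,-0.9374)
member 3 (1-3): L=3.3982, (cx,cy)=(0.9758,-0.2186)
member 4 (2-3): L=4.0332, (cx,cy)=(0.4158,0.9095)
member 5 (2-4): L=3.5350, (cx,cy)=(1.0000,0.0000)
member 6 (3-4): L=4.1117, (cx,cy)=(0.4519,-0.8921)
solve A·x = −loads:
  F[0-1] = -647.5782 N (compression)
  F[0-2] = +1751.1609 N (tension)
  F[1-2] = +758.1804 N (tension)
  F[1-3] = -536.1812 N (compression)
  F[2-3] = +529.1908 N (tension)
  F[2-4] = +303.1702 N (tension)
  F[3-4] = -670.9131 N (compression)
  Rx@0 = -1492.0300 N
  Ry@0 = +593.4717 N
  Ry@4 = +598.5083 N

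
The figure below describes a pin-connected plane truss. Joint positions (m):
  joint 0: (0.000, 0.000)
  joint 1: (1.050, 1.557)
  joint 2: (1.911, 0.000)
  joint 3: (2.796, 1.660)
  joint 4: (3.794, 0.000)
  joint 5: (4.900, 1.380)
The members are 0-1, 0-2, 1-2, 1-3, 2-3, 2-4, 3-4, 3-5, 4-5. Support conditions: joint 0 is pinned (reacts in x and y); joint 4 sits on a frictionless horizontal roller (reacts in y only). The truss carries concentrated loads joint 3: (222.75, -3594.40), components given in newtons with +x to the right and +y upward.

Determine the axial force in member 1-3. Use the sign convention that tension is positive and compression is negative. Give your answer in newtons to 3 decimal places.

-1009.716

N=6 nodes, M=9 members, R=3 reactions → 2N=12, M+R=12
member 0 (0-1): L=1.8780, (cx,cy)=(0.5591,0.8291)
member 1 (0-2): L=1.9110, (cx,cy)=(1.0000,0.0000)
member 2 (1-2): L=1.7792, (cx,cy)=(0.4839,-0.8751)
member 3 (1-3): L=1.7490, (cx,cy)=(0.9983,0.0589)
member 4 (2-3): L=1.8812, (cx,cy)=(0.4705,0.8824)
member 5 (2-4): L=1.8830, (cx,cy)=(1.0000,0.0000)
member 6 (3-4): L=1.9369, (cx,cy)=(0.5153,-0.8570)
member 7 (3-5): L=2.1225, (cx,cy)=(0.9913,-0.1319)
member 8 (4-5): L=1.7685, (cx,cy)=(0.6254,0.7803)
solve A·x = −loads:
  F[0-1] = -1022.8516 N (compression)
  F[0-2] = +794.6428 N (tension)
  F[1-2] = +901.1137 N (tension)
  F[1-3] = -1009.7158 N (compression)
  F[2-3] = -893.6423 N (compression)
  F[2-4] = +1651.1277 N (tension)
  F[3-4] = -3204.4877 N (compression)
  F[3-5] = +0.0000 N (tension)
  F[4-5] = -0.0000 N (compression)
  Rx@0 = -222.7500 N
  Ry@0 = +848.0354 N
  Ry@4 = +2746.3646 N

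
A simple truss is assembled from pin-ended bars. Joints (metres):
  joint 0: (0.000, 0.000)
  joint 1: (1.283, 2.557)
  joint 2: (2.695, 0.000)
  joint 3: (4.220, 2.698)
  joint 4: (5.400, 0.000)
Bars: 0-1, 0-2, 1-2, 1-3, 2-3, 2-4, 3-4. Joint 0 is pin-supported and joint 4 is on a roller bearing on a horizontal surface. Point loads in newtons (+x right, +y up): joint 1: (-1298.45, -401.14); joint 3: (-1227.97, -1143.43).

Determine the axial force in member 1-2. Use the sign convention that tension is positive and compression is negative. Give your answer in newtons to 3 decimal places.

N=5 nodes, M=7 members, R=3 reactions → 2N=10, M+R=10
member 0 (0-1): L=2.8608, (cx,cy)=(0.4485,0.8938)
member 1 (0-2): L=2.6950, (cx,cy)=(1.0000,0.0000)
member 2 (1-2): L=2.9210, (cx,cy)=(0.4834,-0.8754)
member 3 (1-3): L=2.9404, (cx,cy)=(0.9988,0.0480)
member 4 (2-3): L=3.0992, (cx,cy)=(0.4921,0.8706)
member 5 (2-4): L=2.7050, (cx,cy)=(1.0000,0.0000)
member 6 (3-4): L=2.9448, (cx,cy)=(0.4007,-0.9162)
solve A·x = −loads:
  F[0-1] = -1996.0492 N (compression)
  F[0-2] = -1631.2487 N (compression)
  F[1-2] = +1560.5115 N (tension)
  F[1-3] = -351.4818 N (compression)
  F[2-3] = -1569.1893 N (compression)
  F[2-4] = -104.7449 N (compression)
  F[3-4] = +261.3971 N (tension)
  Rx@0 = +2526.4200 N
  Ry@0 = +1784.0631 N
  Ry@4 = -239.4931 N

1560.512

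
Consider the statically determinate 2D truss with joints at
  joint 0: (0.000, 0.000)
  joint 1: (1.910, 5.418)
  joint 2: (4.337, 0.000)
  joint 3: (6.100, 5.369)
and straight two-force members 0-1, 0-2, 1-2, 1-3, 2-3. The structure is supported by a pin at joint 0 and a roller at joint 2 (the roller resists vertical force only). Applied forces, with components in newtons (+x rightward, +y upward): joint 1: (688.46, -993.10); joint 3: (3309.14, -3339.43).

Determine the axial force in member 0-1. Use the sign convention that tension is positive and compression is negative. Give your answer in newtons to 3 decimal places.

N=4 nodes, M=5 members, R=3 reactions → 2N=8, M+R=8
member 0 (0-1): L=5.7448, (cx,cy)=(0.3325,0.9431)
member 1 (0-2): L=4.3370, (cx,cy)=(1.0000,0.0000)
member 2 (1-2): L=5.9368, (cx,cy)=(0.4088,-0.9126)
member 3 (1-3): L=4.1903, (cx,cy)=(0.9999,-0.0117)
member 4 (2-3): L=5.6510, (cx,cy)=(0.3120,0.9501)
solve A·x = −loads:
  F[0-1] = +6105.6994 N (tension)
  F[0-2] = +1967.6131 N (tension)
  F[1-2] = -7454.1289 N (compression)
  F[1-3] = +4389.1437 N (tension)
  F[2-3] = -3460.8369 N (compression)
  Rx@0 = -3997.6000 N
  Ry@0 = -5758.3607 N
  Ry@2 = +10090.8907 N

6105.699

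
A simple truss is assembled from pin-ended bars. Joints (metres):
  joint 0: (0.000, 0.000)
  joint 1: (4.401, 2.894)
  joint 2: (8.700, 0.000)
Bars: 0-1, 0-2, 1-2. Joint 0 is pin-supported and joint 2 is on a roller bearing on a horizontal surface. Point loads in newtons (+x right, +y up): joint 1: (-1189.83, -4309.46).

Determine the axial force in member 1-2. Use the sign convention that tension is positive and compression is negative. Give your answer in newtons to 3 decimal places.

-3195.005

N=3 nodes, M=3 members, R=3 reactions → 2N=6, M+R=6
member 0 (0-1): L=5.2673, (cx,cy)=(0.8355,0.5494)
member 1 (0-2): L=8.7000, (cx,cy)=(1.0000,0.0000)
member 2 (1-2): L=5.1823, (cx,cy)=(0.8295,-0.5584)
solve A·x = −loads:
  F[0-1] = -4596.1257 N (compression)
  F[0-2] = +2650.4106 N (tension)
  F[1-2] = -3195.0049 N (compression)
  Rx@0 = +1189.8300 N
  Ry@0 = +2525.2571 N
  Ry@2 = +1784.2029 N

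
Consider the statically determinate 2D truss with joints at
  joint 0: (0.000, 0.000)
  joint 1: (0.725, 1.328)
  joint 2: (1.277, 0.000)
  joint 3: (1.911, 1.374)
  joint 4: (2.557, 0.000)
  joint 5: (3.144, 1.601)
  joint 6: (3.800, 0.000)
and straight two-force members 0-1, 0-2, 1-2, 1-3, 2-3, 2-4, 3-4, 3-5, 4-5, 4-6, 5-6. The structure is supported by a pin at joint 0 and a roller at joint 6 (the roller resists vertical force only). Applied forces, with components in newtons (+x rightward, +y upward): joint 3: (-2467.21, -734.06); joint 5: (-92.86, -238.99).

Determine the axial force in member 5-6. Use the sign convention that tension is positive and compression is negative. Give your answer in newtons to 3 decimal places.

393.724

N=7 nodes, M=11 members, R=3 reactions → 2N=14, M+R=14
member 0 (0-1): L=1.5130, (cx,cy)=(0.4792,0.8777)
member 1 (0-2): L=1.2770, (cx,cy)=(1.0000,0.0000)
member 2 (1-2): L=1.4382, (cx,cy)=(0.3838,-0.9234)
member 3 (1-3): L=1.1869, (cx,cy)=(0.9992,0.0388)
member 4 (2-3): L=1.5132, (cx,cy)=(0.4190,0.9080)
member 5 (2-4): L=1.2800, (cx,cy)=(1.0000,0.0000)
member 6 (3-4): L=1.5183, (cx,cy)=(0.4255,-0.9050)
member 7 (3-5): L=1.2537, (cx,cy)=(0.9835,0.1811)
member 8 (4-5): L=1.7052, (cx,cy)=(0.3442,0.9389)
member 9 (4-6): L=1.2430, (cx,cy)=(1.0000,0.0000)
member 10 (5-6): L=1.7302, (cx,cy)=(0.3792,-0.9253)
solve A·x = −loads:
  F[0-1] = -1523.6965 N (compression)
  F[0-2] = -1829.9508 N (compression)
  F[1-2] = +1395.1495 N (tension)
  F[1-3] = -1266.5644 N (compression)
  F[2-3] = -1418.8236 N (compression)
  F[2-4] = -700.0065 N (compression)
  F[3-4] = +727.2395 N (tension)
  F[3-5] = +302.7242 N (tension)
  F[4-5] = -700.9699 N (compression)
  F[4-6] = -149.2807 N (compression)
  F[5-6] = +393.7243 N (tension)
  Rx@0 = +2560.0700 N
  Ry@0 = +1337.3769 N
  Ry@6 = -364.3269 N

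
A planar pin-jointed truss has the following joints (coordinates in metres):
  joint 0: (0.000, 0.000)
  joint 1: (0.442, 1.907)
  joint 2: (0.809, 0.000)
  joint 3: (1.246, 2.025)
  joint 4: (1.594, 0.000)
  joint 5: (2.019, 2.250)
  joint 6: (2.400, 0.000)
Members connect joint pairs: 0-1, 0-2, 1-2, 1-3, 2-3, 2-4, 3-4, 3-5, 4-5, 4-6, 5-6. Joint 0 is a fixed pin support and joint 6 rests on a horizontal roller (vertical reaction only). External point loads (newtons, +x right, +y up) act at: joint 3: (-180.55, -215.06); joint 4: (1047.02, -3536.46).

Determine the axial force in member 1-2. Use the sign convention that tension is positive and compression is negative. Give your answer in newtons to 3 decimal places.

1380.890

N=7 nodes, M=11 members, R=3 reactions → 2N=14, M+R=14
member 0 (0-1): L=1.9576, (cx,cy)=(0.2258,0.9742)
member 1 (0-2): L=0.8090, (cx,cy)=(1.0000,0.0000)
member 2 (1-2): L=1.9420, (cx,cy)=(0.1890,-0.9820)
member 3 (1-3): L=0.8126, (cx,cy)=(0.9894,0.1452)
member 4 (2-3): L=2.0716, (cx,cy)=(0.2109,0.9775)
member 5 (2-4): L=0.7850, (cx,cy)=(1.0000,0.0000)
member 6 (3-4): L=2.0547, (cx,cy)=(0.1694,-0.9856)
member 7 (3-5): L=0.8051, (cx,cy)=(0.9602,0.2795)
member 8 (4-5): L=2.2898, (cx,cy)=(0.1856,0.9826)
member 9 (4-6): L=0.8060, (cx,cy)=(1.0000,0.0000)
member 10 (5-6): L=2.2820, (cx,cy)=(0.1670,-0.9860)
solve A·x = −loads:
  F[0-1] = -1481.6716 N (compression)
  F[0-2] = +1201.0198 N (tension)
  F[1-2] = +1380.8899 N (tension)
  F[1-3] = -601.8914 N (compression)
  F[2-3] = -1387.2230 N (compression)
  F[2-4] = +1754.6116 N (tension)
  F[3-4] = +987.9551 N (tension)
  F[3-5] = -911.2305 N (compression)
  F[4-5] = +2608.0962 N (tension)
  F[4-6] = +390.8403 N (tension)
  F[5-6] = -2340.9690 N (compression)
  Rx@0 = -866.4700 N
  Ry@0 = +1443.4082 N
  Ry@6 = +2308.1118 N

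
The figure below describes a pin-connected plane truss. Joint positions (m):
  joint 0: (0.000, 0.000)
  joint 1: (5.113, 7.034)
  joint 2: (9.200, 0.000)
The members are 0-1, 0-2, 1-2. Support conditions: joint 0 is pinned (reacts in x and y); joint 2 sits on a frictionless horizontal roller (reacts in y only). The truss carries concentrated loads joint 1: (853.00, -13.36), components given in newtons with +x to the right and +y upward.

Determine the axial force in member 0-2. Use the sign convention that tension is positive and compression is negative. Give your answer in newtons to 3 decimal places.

383.250

N=3 nodes, M=3 members, R=3 reactions → 2N=6, M+R=6
member 0 (0-1): L=8.6960, (cx,cy)=(0.5880,0.8089)
member 1 (0-2): L=9.2000, (cx,cy)=(1.0000,0.0000)
member 2 (1-2): L=8.1352, (cx,cy)=(0.5024,-0.8646)
solve A·x = −loads:
  F[0-1] = +798.9305 N (tension)
  F[0-2] = +383.2501 N (tension)
  F[1-2] = -762.8575 N (compression)
  Rx@0 = -853.0000 N
  Ry@0 = -646.2391 N
  Ry@2 = +659.5991 N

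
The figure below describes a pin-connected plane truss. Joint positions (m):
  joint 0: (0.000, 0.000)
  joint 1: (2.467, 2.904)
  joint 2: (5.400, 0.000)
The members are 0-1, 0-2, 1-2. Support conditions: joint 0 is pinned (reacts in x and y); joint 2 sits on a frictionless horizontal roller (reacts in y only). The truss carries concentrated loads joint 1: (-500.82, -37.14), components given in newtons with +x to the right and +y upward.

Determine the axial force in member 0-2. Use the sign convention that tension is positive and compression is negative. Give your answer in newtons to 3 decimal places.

N=3 nodes, M=3 members, R=3 reactions → 2N=6, M+R=6
member 0 (0-1): L=3.8104, (cx,cy)=(0.6474,0.7621)
member 1 (0-2): L=5.4000, (cx,cy)=(1.0000,0.0000)
member 2 (1-2): L=4.1274, (cx,cy)=(0.7106,-0.7036)
solve A·x = −loads:
  F[0-1] = -379.8643 N (compression)
  F[0-2] = -254.8825 N (compression)
  F[1-2] = +358.6808 N (tension)
  Rx@0 = +500.8200 N
  Ry@0 = +289.5024 N
  Ry@2 = -252.3624 N

-254.883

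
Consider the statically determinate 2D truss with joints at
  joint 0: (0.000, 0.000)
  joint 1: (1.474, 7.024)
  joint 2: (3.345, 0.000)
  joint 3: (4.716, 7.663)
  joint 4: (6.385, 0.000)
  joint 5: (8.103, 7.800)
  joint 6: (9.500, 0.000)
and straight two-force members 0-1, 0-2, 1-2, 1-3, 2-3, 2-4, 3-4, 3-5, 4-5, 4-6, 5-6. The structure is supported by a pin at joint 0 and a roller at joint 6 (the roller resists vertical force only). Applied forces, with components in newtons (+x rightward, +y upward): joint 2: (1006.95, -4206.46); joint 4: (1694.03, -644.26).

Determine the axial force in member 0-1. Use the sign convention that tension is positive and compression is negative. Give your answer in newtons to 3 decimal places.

N=7 nodes, M=11 members, R=3 reactions → 2N=14, M+R=14
member 0 (0-1): L=7.1770, (cx,cy)=(0.2054,0.9787)
member 1 (0-2): L=3.3450, (cx,cy)=(1.0000,0.0000)
member 2 (1-2): L=7.2689, (cx,cy)=(0.2574,-0.9663)
member 3 (1-3): L=3.3044, (cx,cy)=(0.9811,0.1934)
member 4 (2-3): L=7.7847, (cx,cy)=(0.1761,0.9844)
member 5 (2-4): L=3.0400, (cx,cy)=(1.0000,0.0000)
member 6 (3-4): L=7.8426, (cx,cy)=(0.2128,-0.9771)
member 7 (3-5): L=3.3898, (cx,cy)=(0.9992,0.0404)
member 8 (4-5): L=7.9870, (cx,cy)=(0.2151,0.9766)
member 9 (4-6): L=3.1150, (cx,cy)=(1.0000,0.0000)
member 10 (5-6): L=7.9241, (cx,cy)=(0.1763,-0.9843)
solve A·x = −loads:
  F[0-1] = -3000.5567 N (compression)
  F[0-2] = +3317.2297 N (tension)
  F[1-2] = +2767.9667 N (tension)
  F[1-3] = -1354.2801 N (compression)
  F[2-3] = +1556.0802 N (tension)
  F[2-4] = +2748.6972 N (tension)
  F[3-4] = -1331.5668 N (compression)
  F[3-5] = -771.9261 N (compression)
  F[4-5] = +1991.9531 N (tension)
  F[4-6] = +342.8251 N (tension)
  F[5-6] = -1944.5853 N (compression)
  Rx@0 = -2700.9800 N
  Ry@0 = +2936.5928 N
  Ry@6 = +1914.1272 N

-3000.557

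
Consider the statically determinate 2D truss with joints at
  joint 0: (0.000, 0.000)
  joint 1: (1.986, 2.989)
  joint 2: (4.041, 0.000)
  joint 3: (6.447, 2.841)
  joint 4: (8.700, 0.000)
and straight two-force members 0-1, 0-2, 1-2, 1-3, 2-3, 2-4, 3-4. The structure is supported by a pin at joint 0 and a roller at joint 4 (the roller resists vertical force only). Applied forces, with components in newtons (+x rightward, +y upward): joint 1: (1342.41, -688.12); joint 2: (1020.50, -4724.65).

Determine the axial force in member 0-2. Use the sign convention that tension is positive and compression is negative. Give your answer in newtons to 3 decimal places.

N=5 nodes, M=7 members, R=3 reactions → 2N=10, M+R=10
member 0 (0-1): L=3.5886, (cx,cy)=(0.5534,0.8329)
member 1 (0-2): L=4.0410, (cx,cy)=(1.0000,0.0000)
member 2 (1-2): L=3.6273, (cx,cy)=(0.5665,-0.8240)
member 3 (1-3): L=4.4635, (cx,cy)=(0.9995,-0.0332)
member 4 (2-3): L=3.7229, (cx,cy)=(0.6463,0.7631)
member 5 (2-4): L=4.6590, (cx,cy)=(1.0000,0.0000)
member 6 (3-4): L=3.6259, (cx,cy)=(0.6214,-0.7835)
solve A·x = −loads:
  F[0-1] = -3121.5593 N (compression)
  F[0-2] = +4090.4228 N (tension)
  F[1-2] = +2500.7469 N (tension)
  F[1-3] = -4489.1658 N (compression)
  F[2-3] = +3490.9068 N (tension)
  F[2-4] = +2230.6384 N (tension)
  F[3-4] = -3589.9310 N (compression)
  Rx@0 = -2362.9100 N
  Ry@0 = +2599.9676 N
  Ry@4 = +2812.8024 N

4090.423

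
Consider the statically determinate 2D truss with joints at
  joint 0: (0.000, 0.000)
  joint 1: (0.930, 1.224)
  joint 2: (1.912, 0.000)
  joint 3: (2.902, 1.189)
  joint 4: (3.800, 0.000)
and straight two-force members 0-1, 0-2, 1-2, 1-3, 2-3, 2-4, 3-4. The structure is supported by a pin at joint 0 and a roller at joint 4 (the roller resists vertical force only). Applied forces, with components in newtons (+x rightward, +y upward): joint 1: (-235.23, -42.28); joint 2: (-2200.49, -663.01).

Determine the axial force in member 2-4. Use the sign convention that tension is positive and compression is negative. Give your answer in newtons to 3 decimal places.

202.543

N=5 nodes, M=7 members, R=3 reactions → 2N=10, M+R=10
member 0 (0-1): L=1.5372, (cx,cy)=(0.6050,0.7962)
member 1 (0-2): L=1.9120, (cx,cy)=(1.0000,0.0000)
member 2 (1-2): L=1.5692, (cx,cy)=(0.6258,-0.7800)
member 3 (1-3): L=1.9723, (cx,cy)=(0.9998,-0.0177)
member 4 (2-3): L=1.5472, (cx,cy)=(0.6399,0.7685)
member 5 (2-4): L=1.8880, (cx,cy)=(1.0000,0.0000)
member 6 (3-4): L=1.4900, (cx,cy)=(0.6027,-0.7980)
solve A·x = −loads:
  F[0-1] = -548.9727 N (compression)
  F[0-2] = -2103.6001 N (compression)
  F[1-2] = +515.7458 N (tension)
  F[1-3] = -419.7006 N (compression)
  F[2-3] = +339.2768 N (tension)
  F[2-4] = +202.5427 N (tension)
  F[3-4] = -336.0694 N (compression)
  Rx@0 = +2435.7200 N
  Ry@0 = +437.1126 N
  Ry@4 = +268.1774 N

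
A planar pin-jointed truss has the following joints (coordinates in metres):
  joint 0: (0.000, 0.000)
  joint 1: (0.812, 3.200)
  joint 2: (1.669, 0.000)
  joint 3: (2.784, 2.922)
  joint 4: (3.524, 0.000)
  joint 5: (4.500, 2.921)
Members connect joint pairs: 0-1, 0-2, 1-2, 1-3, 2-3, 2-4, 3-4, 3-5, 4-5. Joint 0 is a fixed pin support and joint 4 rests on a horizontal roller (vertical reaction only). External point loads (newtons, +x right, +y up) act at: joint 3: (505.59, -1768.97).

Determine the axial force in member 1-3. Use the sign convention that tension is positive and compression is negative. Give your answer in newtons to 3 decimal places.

N=6 nodes, M=9 members, R=3 reactions → 2N=12, M+R=12
member 0 (0-1): L=3.3014, (cx,cy)=(0.2460,0.9693)
member 1 (0-2): L=1.6690, (cx,cy)=(1.0000,0.0000)
member 2 (1-2): L=3.3128, (cx,cy)=(0.2587,-0.9660)
member 3 (1-3): L=1.9915, (cx,cy)=(0.9902,-0.1396)
member 4 (2-3): L=3.1275, (cx,cy)=(0.3565,0.9343)
member 5 (2-4): L=1.8550, (cx,cy)=(1.0000,0.0000)
member 6 (3-4): L=3.0142, (cx,cy)=(0.2455,-0.9694)
member 7 (3-5): L=1.7160, (cx,cy)=(1.0000,-0.0006)
member 8 (4-5): L=3.0797, (cx,cy)=(0.3169,0.9485)
solve A·x = −loads:
  F[0-1] = +49.2707 N (tension)
  F[0-2] = +493.4716 N (tension)
  F[1-2] = -53.2179 N (compression)
  F[1-3] = +26.1416 N (tension)
  F[2-3] = +55.0218 N (tension)
  F[2-4] = +460.0883 N (tension)
  F[3-4] = -1874.0808 N (compression)
  F[3-5] = -0.0000 N (compression)
  F[4-5] = +0.0000 N (tension)
  Rx@0 = -505.5900 N
  Ry@0 = -47.7571 N
  Ry@4 = +1816.7271 N

26.142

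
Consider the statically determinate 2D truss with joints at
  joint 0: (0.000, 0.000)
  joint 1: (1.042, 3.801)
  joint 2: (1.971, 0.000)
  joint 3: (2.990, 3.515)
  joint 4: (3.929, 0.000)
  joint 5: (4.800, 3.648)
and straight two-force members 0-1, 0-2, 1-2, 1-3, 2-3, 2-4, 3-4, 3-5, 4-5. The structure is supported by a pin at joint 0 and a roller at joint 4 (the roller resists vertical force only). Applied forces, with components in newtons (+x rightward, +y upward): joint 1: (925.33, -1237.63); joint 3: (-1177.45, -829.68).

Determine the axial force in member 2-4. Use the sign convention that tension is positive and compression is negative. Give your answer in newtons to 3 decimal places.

214.093

N=6 nodes, M=9 members, R=3 reactions → 2N=12, M+R=12
member 0 (0-1): L=3.9412, (cx,cy)=(0.2644,0.9644)
member 1 (0-2): L=1.9710, (cx,cy)=(1.0000,0.0000)
member 2 (1-2): L=3.9129, (cx,cy)=(0.2374,-0.9714)
member 3 (1-3): L=1.9689, (cx,cy)=(0.9894,-0.1453)
member 4 (2-3): L=3.6597, (cx,cy)=(0.2784,0.9605)
member 5 (2-4): L=1.9580, (cx,cy)=(1.0000,0.0000)
member 6 (3-4): L=3.6383, (cx,cy)=(0.2581,-0.9661)
member 7 (3-5): L=1.8149, (cx,cy)=(0.9973,0.0733)
member 8 (4-5): L=3.7505, (cx,cy)=(0.2322,0.9727)
solve A·x = −loads:
  F[0-1] = -1312.5909 N (compression)
  F[0-2] = +94.9078 N (tension)
  F[1-2] = +229.6299 N (tension)
  F[1-3] = -1341.1012 N (compression)
  F[2-3] = -232.2484 N (compression)
  F[2-4] = +214.0932 N (tension)
  F[3-4] = -829.5281 N (compression)
  F[3-5] = -0.0000 N (compression)
  F[4-5] = +0.0000 N (tension)
  Rx@0 = +252.1200 N
  Ry@0 = +1265.8857 N
  Ry@4 = +801.4243 N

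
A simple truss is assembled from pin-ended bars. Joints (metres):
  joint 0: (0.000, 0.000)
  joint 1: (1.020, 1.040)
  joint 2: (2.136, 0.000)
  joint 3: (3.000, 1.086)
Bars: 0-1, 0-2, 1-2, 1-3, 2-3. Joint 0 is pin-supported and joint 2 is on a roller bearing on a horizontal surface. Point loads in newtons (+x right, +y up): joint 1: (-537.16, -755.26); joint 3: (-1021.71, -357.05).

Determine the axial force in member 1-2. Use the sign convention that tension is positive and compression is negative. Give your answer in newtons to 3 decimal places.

N=4 nodes, M=5 members, R=3 reactions → 2N=8, M+R=8
member 0 (0-1): L=1.4567, (cx,cy)=(0.7002,0.7139)
member 1 (0-2): L=2.1360, (cx,cy)=(1.0000,0.0000)
member 2 (1-2): L=1.5255, (cx,cy)=(0.7316,-0.6818)
member 3 (1-3): L=1.9805, (cx,cy)=(0.9997,0.0232)
member 4 (2-3): L=1.3878, (cx,cy)=(0.6226,0.7826)
solve A·x = −loads:
  F[0-1] = -1444.3559 N (compression)
  F[0-2] = -547.5195 N (compression)
  F[1-2] = +379.1097 N (tension)
  F[1-3] = -751.7417 N (compression)
  F[2-3] = -433.9513 N (compression)
  Rx@0 = +1558.8700 N
  Ry@0 = +1031.1809 N
  Ry@2 = +81.1291 N

379.110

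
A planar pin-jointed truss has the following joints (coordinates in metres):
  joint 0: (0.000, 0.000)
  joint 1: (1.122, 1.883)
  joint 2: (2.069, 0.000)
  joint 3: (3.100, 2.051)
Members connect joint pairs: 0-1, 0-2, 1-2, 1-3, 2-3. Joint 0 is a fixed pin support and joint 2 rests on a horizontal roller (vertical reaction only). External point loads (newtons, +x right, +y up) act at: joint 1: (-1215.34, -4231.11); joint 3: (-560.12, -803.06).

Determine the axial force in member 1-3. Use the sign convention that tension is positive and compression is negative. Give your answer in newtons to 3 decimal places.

-164.002

N=4 nodes, M=5 members, R=3 reactions → 2N=8, M+R=8
member 0 (0-1): L=2.1919, (cx,cy)=(0.5119,0.8591)
member 1 (0-2): L=2.0690, (cx,cy)=(1.0000,0.0000)
member 2 (1-2): L=2.1077, (cx,cy)=(0.4493,-0.8934)
member 3 (1-3): L=1.9851, (cx,cy)=(0.9964,0.0846)
member 4 (2-3): L=2.2956, (cx,cy)=(0.4491,0.8935)
solve A·x = −loads:
  F[0-1] = -3722.4173 N (compression)
  F[0-2] = +129.9591 N (tension)
  F[1-2] = -1172.1918 N (compression)
  F[1-3] = -164.0018 N (compression)
  F[2-3] = -883.2792 N (compression)
  Rx@0 = +1775.4600 N
  Ry@0 = +3197.7756 N
  Ry@2 = +1836.3944 N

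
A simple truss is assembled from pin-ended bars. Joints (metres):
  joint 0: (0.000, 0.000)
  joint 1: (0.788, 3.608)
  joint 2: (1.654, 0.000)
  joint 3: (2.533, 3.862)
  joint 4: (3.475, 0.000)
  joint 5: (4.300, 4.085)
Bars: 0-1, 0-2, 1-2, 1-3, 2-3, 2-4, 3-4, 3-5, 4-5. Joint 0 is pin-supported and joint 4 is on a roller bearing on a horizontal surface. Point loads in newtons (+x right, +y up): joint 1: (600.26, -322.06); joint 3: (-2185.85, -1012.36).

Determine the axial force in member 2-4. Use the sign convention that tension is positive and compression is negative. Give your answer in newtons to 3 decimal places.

N=6 nodes, M=9 members, R=3 reactions → 2N=12, M+R=12
member 0 (0-1): L=3.6930, (cx,cy)=(0.2134,0.9770)
member 1 (0-2): L=1.6540, (cx,cy)=(1.0000,0.0000)
member 2 (1-2): L=3.7105, (cx,cy)=(0.2334,-0.9724)
member 3 (1-3): L=1.7634, (cx,cy)=(0.9896,0.1440)
member 4 (2-3): L=3.9608, (cx,cy)=(0.2219,0.9751)
member 5 (2-4): L=1.8210, (cx,cy)=(1.0000,0.0000)
member 6 (3-4): L=3.9752, (cx,cy)=(0.2370,-0.9715)
member 7 (3-5): L=1.7810, (cx,cy)=(0.9921,0.1252)
member 8 (4-5): L=4.1675, (cx,cy)=(0.1980,0.9802)
solve A·x = −loads:
  F[0-1] = -2384.4175 N (compression)
  F[0-2] = -1076.8176 N (compression)
  F[1-2] = +1834.3595 N (tension)
  F[1-3] = -1553.3584 N (compression)
  F[2-3] = -1829.3159 N (compression)
  F[2-4] = -242.7164 N (compression)
  F[3-4] = +1024.2593 N (tension)
  F[3-5] = +0.0000 N (tension)
  F[4-5] = -0.0000 N (compression)
  Rx@0 = +1585.5900 N
  Ry@0 = +2329.5059 N
  Ry@4 = -995.0859 N

-242.716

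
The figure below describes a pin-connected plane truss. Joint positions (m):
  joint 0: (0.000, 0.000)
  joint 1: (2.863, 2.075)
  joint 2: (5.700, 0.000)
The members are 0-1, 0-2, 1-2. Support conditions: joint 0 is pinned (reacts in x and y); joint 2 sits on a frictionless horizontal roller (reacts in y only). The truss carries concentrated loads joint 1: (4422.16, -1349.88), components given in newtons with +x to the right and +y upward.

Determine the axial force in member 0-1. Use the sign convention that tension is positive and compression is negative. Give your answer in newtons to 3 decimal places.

1598.317

N=3 nodes, M=3 members, R=3 reactions → 2N=6, M+R=6
member 0 (0-1): L=3.5359, (cx,cy)=(0.8097,0.5868)
member 1 (0-2): L=5.7000, (cx,cy)=(1.0000,0.0000)
member 2 (1-2): L=3.5149, (cx,cy)=(0.8071,-0.5904)
solve A·x = −loads:
  F[0-1] = +1598.3167 N (tension)
  F[0-2] = +3128.0011 N (tension)
  F[1-2] = -3875.3843 N (compression)
  Rx@0 = -4422.1600 N
  Ry@0 = -937.9601 N
  Ry@2 = +2287.8401 N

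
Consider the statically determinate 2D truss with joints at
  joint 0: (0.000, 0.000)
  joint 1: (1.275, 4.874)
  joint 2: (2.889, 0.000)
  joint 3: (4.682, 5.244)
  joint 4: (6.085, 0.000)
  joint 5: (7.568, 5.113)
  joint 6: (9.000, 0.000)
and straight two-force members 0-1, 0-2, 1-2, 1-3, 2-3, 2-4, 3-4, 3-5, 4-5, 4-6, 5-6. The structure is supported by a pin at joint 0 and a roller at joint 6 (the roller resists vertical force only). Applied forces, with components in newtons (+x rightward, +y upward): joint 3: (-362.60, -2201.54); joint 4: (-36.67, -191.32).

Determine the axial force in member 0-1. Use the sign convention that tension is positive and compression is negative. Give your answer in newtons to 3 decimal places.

N=7 nodes, M=11 members, R=3 reactions → 2N=14, M+R=14
member 0 (0-1): L=5.0380, (cx,cy)=(0.2531,0.9674)
member 1 (0-2): L=2.8890, (cx,cy)=(1.0000,0.0000)
member 2 (1-2): L=5.1343, (cx,cy)=(0.3144,-0.9493)
member 3 (1-3): L=3.4270, (cx,cy)=(0.9942,0.1080)
member 4 (2-3): L=5.5421, (cx,cy)=(0.3235,0.9462)
member 5 (2-4): L=3.1960, (cx,cy)=(1.0000,0.0000)
member 6 (3-4): L=5.4284, (cx,cy)=(0.2585,-0.9660)
member 7 (3-5): L=2.8890, (cx,cy)=(0.9990,-0.0453)
member 8 (4-5): L=5.3237, (cx,cy)=(0.2786,0.9604)
member 9 (4-6): L=2.9150, (cx,cy)=(1.0000,0.0000)
member 10 (5-6): L=5.3097, (cx,cy)=(0.2697,-0.9629)
solve A·x = −loads:
  F[0-1] = -1374.2275 N (compression)
  F[0-2] = -51.4855 N (compression)
  F[1-2] = +1313.4678 N (tension)
  F[1-3] = -765.1553 N (compression)
  F[2-3] = -1317.7509 N (compression)
  F[2-4] = +787.7396 N (tension)
  F[3-4] = -874.6038 N (compression)
  F[3-5] = -598.9811 N (compression)
  F[4-5] = +1078.9140 N (tension)
  F[4-6] = +297.8181 N (tension)
  F[5-6] = -1104.2864 N (compression)
  Rx@0 = +399.2700 N
  Ry@0 = +1329.4913 N
  Ry@6 = +1063.3687 N

-1374.227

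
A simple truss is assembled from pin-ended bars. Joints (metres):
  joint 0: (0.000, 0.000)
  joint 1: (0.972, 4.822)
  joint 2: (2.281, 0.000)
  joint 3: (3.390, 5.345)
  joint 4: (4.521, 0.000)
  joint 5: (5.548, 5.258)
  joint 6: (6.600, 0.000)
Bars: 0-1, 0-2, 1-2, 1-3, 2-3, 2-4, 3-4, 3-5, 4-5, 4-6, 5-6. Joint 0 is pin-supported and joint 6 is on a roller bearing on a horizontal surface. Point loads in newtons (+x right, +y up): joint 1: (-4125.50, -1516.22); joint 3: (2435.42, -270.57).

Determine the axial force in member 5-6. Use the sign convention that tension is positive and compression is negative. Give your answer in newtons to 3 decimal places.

692.989

N=7 nodes, M=11 members, R=3 reactions → 2N=14, M+R=14
member 0 (0-1): L=4.9190, (cx,cy)=(0.1976,0.9803)
member 1 (0-2): L=2.2810, (cx,cy)=(1.0000,0.0000)
member 2 (1-2): L=4.9965, (cx,cy)=(0.2620,-0.9651)
member 3 (1-3): L=2.4739, (cx,cy)=(0.9774,0.2114)
member 4 (2-3): L=5.4588, (cx,cy)=(0.2032,0.9791)
member 5 (2-4): L=2.2400, (cx,cy)=(1.0000,0.0000)
member 6 (3-4): L=5.4633, (cx,cy)=(0.2070,-0.9783)
member 7 (3-5): L=2.1598, (cx,cy)=(0.9992,-0.0403)
member 8 (4-5): L=5.3574, (cx,cy)=(0.1917,0.9815)
member 9 (4-6): L=2.0790, (cx,cy)=(1.0000,0.0000)
member 10 (5-6): L=5.3622, (cx,cy)=(0.1962,-0.9806)
solve A·x = −loads:
  F[0-1] = -2515.9195 N (compression)
  F[0-2] = -1192.9305 N (compression)
  F[1-2] = +1697.9733 N (tension)
  F[1-3] = +3257.1275 N (tension)
  F[2-3] = -1673.5677 N (compression)
  F[2-4] = -408.0944 N (compression)
  F[3-4] = +683.5824 N (tension)
  F[3-5] = +266.7985 N (tension)
  F[4-5] = -681.4120 N (compression)
  F[4-6] = -135.9560 N (compression)
  F[5-6] = +692.9890 N (tension)
  Rx@0 = +1690.0800 N
  Ry@0 = +2466.3117 N
  Ry@6 = -679.5217 N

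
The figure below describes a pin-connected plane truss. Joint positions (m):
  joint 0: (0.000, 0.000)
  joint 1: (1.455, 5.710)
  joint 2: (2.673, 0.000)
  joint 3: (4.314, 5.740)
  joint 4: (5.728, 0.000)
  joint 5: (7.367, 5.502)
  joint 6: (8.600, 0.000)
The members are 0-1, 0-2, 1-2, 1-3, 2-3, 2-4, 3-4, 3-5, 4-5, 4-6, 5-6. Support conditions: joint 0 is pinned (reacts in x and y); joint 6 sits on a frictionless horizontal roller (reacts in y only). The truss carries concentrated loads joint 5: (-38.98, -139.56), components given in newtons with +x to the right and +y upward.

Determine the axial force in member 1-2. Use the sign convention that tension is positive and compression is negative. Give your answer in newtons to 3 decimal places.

N=7 nodes, M=11 members, R=3 reactions → 2N=14, M+R=14
member 0 (0-1): L=5.8925, (cx,cy)=(0.2469,0.9690)
member 1 (0-2): L=2.6730, (cx,cy)=(1.0000,0.0000)
member 2 (1-2): L=5.8385, (cx,cy)=(0.2086,-0.9780)
member 3 (1-3): L=2.8592, (cx,cy)=(0.9999,0.0105)
member 4 (2-3): L=5.9700, (cx,cy)=(0.2749,0.9615)
member 5 (2-4): L=3.0550, (cx,cy)=(1.0000,0.0000)
member 6 (3-4): L=5.9116, (cx,cy)=(0.2392,-0.9710)
member 7 (3-5): L=3.0623, (cx,cy)=(0.9970,-0.0777)
member 8 (4-5): L=5.7409, (cx,cy)=(0.2855,0.9584)
member 9 (4-6): L=2.8720, (cx,cy)=(1.0000,0.0000)
member 10 (5-6): L=5.6385, (cx,cy)=(0.2187,-0.9758)
solve A·x = −loads:
  F[0-1] = -46.3834 N (compression)
  F[0-2] = -27.5267 N (compression)
  F[1-2] = +45.7331 N (tension)
  F[1-3] = -20.9951 N (compression)
  F[2-3] = -46.5188 N (compression)
  F[2-4] = -5.1992 N (compression)
  F[3-4] = +49.9625 N (tension)
  F[3-5] = -45.8701 N (compression)
  F[4-5] = -50.6189 N (compression)
  F[4-6] = +21.2028 N (tension)
  F[5-6] = -96.9595 N (compression)
  Rx@0 = +38.9800 N
  Ry@0 = +44.9471 N
  Ry@6 = +94.6129 N

45.733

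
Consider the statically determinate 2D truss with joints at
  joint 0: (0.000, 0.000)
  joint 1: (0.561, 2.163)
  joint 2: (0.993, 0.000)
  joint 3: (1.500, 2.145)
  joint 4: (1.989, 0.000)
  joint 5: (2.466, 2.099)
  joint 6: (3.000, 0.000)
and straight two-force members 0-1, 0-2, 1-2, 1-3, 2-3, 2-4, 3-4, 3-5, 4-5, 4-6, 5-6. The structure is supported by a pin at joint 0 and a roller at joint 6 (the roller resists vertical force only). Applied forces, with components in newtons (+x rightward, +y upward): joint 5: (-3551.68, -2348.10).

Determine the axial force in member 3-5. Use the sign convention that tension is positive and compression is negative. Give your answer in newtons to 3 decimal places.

-2724.456

N=7 nodes, M=11 members, R=3 reactions → 2N=14, M+R=14
member 0 (0-1): L=2.2346, (cx,cy)=(0.2511,0.9680)
member 1 (0-2): L=0.9930, (cx,cy)=(1.0000,0.0000)
member 2 (1-2): L=2.2057, (cx,cy)=(0.1959,-0.9806)
member 3 (1-3): L=0.9392, (cx,cy)=(0.9998,-0.0192)
member 4 (2-3): L=2.2041, (cx,cy)=(0.2300,0.9732)
member 5 (2-4): L=0.9960, (cx,cy)=(1.0000,0.0000)
member 6 (3-4): L=2.2000, (cx,cy)=(0.2223,-0.9750)
member 7 (3-5): L=0.9671, (cx,cy)=(0.9989,-0.0476)
member 8 (4-5): L=2.1525, (cx,cy)=(0.2216,0.9751)
member 9 (4-6): L=1.0110, (cx,cy)=(1.0000,0.0000)
member 10 (5-6): L=2.1659, (cx,cy)=(0.2466,-0.9691)
solve A·x = −loads:
  F[0-1] = -2999.0038 N (compression)
  F[0-2] = -2798.7641 N (compression)
  F[1-2] = +2986.4376 N (tension)
  F[1-3] = -1338.0691 N (compression)
  F[2-3] = -3009.2945 N (compression)
  F[2-4] = -1521.6423 N (compression)
  F[3-4] = +3110.3475 N (tension)
  F[3-5] = -2724.4564 N (compression)
  F[4-5] = -3109.8623 N (compression)
  F[4-6] = -141.1586 N (compression)
  F[5-6] = +572.5283 N (tension)
  Rx@0 = +3551.6800 N
  Ry@0 = +2902.9539 N
  Ry@6 = -554.8539 N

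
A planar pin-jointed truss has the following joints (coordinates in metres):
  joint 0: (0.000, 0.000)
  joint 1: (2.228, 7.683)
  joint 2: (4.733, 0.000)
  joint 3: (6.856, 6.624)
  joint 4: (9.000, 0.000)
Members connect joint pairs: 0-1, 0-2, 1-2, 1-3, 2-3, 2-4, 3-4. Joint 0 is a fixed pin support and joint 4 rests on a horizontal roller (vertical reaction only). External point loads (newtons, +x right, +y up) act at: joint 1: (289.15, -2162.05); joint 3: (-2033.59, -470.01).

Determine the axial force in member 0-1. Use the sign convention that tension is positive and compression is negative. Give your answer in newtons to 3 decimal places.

-3111.803

N=5 nodes, M=7 members, R=3 reactions → 2N=10, M+R=10
member 0 (0-1): L=7.9995, (cx,cy)=(0.2785,0.9604)
member 1 (0-2): L=4.7330, (cx,cy)=(1.0000,0.0000)
member 2 (1-2): L=8.0811, (cx,cy)=(0.3100,-0.9507)
member 3 (1-3): L=4.7476, (cx,cy)=(0.9748,-0.2231)
member 4 (2-3): L=6.9559, (cx,cy)=(0.3052,0.9523)
member 5 (2-4): L=4.2670, (cx,cy)=(1.0000,0.0000)
member 6 (3-4): L=6.9623, (cx,cy)=(0.3079,-0.9514)
solve A·x = −loads:
  F[0-1] = -3111.8033 N (compression)
  F[0-2] = -877.7518 N (compression)
  F[1-2] = +1240.1636 N (tension)
  F[1-3] = -1580.0795 N (compression)
  F[2-3] = -1238.1531 N (compression)
  F[2-4] = -115.4257 N (compression)
  F[3-4] = +374.8287 N (tension)
  Rx@0 = +1744.4400 N
  Ry@0 = +2988.6739 N
  Ry@4 = -356.6139 N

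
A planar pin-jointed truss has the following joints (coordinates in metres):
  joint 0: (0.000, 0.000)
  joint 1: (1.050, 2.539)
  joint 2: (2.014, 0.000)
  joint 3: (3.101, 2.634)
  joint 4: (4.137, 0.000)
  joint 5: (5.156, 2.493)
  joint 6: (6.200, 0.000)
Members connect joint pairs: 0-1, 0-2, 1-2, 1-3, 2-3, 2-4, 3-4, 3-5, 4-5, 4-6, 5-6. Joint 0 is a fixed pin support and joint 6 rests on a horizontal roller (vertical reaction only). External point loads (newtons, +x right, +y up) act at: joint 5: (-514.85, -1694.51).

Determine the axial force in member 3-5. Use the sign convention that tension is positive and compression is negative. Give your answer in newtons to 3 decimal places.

N=7 nodes, M=11 members, R=3 reactions → 2N=14, M+R=14
member 0 (0-1): L=2.7475, (cx,cy)=(0.3822,0.9241)
member 1 (0-2): L=2.0140, (cx,cy)=(1.0000,0.0000)
member 2 (1-2): L=2.7158, (cx,cy)=(0.3550,-0.9349)
member 3 (1-3): L=2.0532, (cx,cy)=(0.9989,0.0463)
member 4 (2-3): L=2.8495, (cx,cy)=(0.3815,0.9244)
member 5 (2-4): L=2.1230, (cx,cy)=(1.0000,0.0000)
member 6 (3-4): L=2.8304, (cx,cy)=(0.3660,-0.9306)
member 7 (3-5): L=2.0598, (cx,cy)=(0.9977,-0.0685)
member 8 (4-5): L=2.6932, (cx,cy)=(0.3784,0.9257)
member 9 (4-6): L=2.0630, (cx,cy)=(1.0000,0.0000)
member 10 (5-6): L=2.7028, (cx,cy)=(0.3863,-0.9224)
solve A·x = −loads:
  F[0-1] = -532.7940 N (compression)
  F[0-2] = -311.2380 N (compression)
  F[1-2] = +507.6311 N (tension)
  F[1-3] = -384.2091 N (compression)
  F[2-3] = -513.3994 N (compression)
  F[2-4] = +64.7958 N (tension)
  F[3-4] = +587.6638 N (tension)
  F[3-5] = -796.6134 N (compression)
  F[4-5] = -590.8039 N (compression)
  F[4-6] = +503.4303 N (tension)
  F[5-6] = -1303.3124 N (compression)
  Rx@0 = +514.8500 N
  Ry@0 = +492.3531 N
  Ry@6 = +1202.1569 N

-796.613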